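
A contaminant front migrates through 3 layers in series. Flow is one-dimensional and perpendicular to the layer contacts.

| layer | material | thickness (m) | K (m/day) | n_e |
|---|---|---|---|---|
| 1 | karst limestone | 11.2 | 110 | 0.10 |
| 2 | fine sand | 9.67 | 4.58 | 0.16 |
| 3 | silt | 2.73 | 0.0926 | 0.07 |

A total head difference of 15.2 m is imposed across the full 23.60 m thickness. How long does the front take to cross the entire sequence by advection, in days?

5.96

With flow normal to the layers, continuity requires the same specific discharge q through every layer.
Σ(b_i/K_i) = 11.2/110 + 9.67/4.58 + 2.73/0.0926 = 31.69 d.
q = Δh / Σ(b_i/K_i) = 15.2 / 31.69 = 0.4796 m/day.
In each layer the seepage velocity is v_i = q/n_i, so the layer transit time is t_i = b_i·n_i / q:
  layer 1 (karst limestone): t_1 = 11.2 × 0.10 / 0.4796 = 2.335 d
  layer 2 (fine sand): t_2 = 9.67 × 0.16 / 0.4796 = 3.226 d
  layer 3 (silt): t_3 = 2.73 × 0.07 / 0.4796 = 0.3985 d
Total t = Σ t_i = 5.960 days.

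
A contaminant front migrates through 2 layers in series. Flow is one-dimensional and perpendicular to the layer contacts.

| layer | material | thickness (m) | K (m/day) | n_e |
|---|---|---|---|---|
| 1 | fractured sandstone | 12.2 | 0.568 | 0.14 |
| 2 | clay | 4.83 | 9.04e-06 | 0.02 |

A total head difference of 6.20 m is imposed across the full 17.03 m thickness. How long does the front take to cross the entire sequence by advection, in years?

426

With flow normal to the layers, continuity requires the same specific discharge q through every layer.
Σ(b_i/K_i) = 12.2/0.568 + 4.83/9.04e-06 = 5.343e+05 d.
q = Δh / Σ(b_i/K_i) = 6.20 / 5.343e+05 = 1.160e-05 m/day.
In each layer the seepage velocity is v_i = q/n_i, so the layer transit time is t_i = b_i·n_i / q:
  layer 1 (fractured sandstone): t_1 = 12.2 × 0.14 / 1.160e-05 = 1.472e+05 d
  layer 2 (clay): t_2 = 4.83 × 0.02 / 1.160e-05 = 8325 d
Total t = Σ t_i = 1.555e+05 days = 425.8 years.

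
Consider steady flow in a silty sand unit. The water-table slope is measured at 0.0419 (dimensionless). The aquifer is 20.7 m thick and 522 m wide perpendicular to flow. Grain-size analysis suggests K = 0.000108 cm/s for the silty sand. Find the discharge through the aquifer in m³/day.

Convert K: 0.000108 cm/s × 864 = 0.09331 m/day.
Cross-sectional area A = 522 × 20.7 = 10805 m².
Hydraulic gradient i = 0.0419.
Darcy's law: Q = K · A · i = 0.09331 × 10805 × 0.04190 = 42.25 m³/day.

42.2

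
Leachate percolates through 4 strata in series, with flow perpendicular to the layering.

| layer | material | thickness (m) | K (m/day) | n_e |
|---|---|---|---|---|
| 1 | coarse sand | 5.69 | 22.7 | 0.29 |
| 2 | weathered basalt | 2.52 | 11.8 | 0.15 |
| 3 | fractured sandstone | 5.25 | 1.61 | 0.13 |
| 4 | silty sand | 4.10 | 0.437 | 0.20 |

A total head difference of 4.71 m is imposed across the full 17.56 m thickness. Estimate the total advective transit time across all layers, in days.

With flow normal to the layers, continuity requires the same specific discharge q through every layer.
Σ(b_i/K_i) = 5.69/22.7 + 2.52/11.8 + 5.25/1.61 + 4.10/0.437 = 13.11 d.
q = Δh / Σ(b_i/K_i) = 4.71 / 13.11 = 0.3593 m/day.
In each layer the seepage velocity is v_i = q/n_i, so the layer transit time is t_i = b_i·n_i / q:
  layer 1 (coarse sand): t_1 = 5.69 × 0.29 / 0.3593 = 4.592 d
  layer 2 (weathered basalt): t_2 = 2.52 × 0.15 / 0.3593 = 1.052 d
  layer 3 (fractured sandstone): t_3 = 5.25 × 0.13 / 0.3593 = 1.899 d
  layer 4 (silty sand): t_4 = 4.10 × 0.20 / 0.3593 = 2.282 d
Total t = Σ t_i = 9.825 days.

9.83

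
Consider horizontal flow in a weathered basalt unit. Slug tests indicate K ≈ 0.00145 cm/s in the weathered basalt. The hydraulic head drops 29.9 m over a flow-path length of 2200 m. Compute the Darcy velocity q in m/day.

0.0170

Convert K: 0.00145 cm/s × 864 = 1.253 m/day.
Hydraulic gradient i = Δh / L = 29.9 / 2200 = 0.01359.
Specific discharge q = K · i = 1.253 × 0.01359 = 0.01703 m/day.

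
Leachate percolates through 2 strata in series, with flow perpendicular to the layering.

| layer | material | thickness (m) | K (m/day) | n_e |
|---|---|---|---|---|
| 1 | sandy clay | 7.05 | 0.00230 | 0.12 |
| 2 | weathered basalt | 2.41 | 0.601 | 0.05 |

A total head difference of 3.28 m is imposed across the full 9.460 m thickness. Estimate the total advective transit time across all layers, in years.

With flow normal to the layers, continuity requires the same specific discharge q through every layer.
Σ(b_i/K_i) = 7.05/0.00230 + 2.41/0.601 = 3069 d.
q = Δh / Σ(b_i/K_i) = 3.28 / 3069 = 0.001069 m/day.
In each layer the seepage velocity is v_i = q/n_i, so the layer transit time is t_i = b_i·n_i / q:
  layer 1 (sandy clay): t_1 = 7.05 × 0.12 / 0.001069 = 791.6 d
  layer 2 (weathered basalt): t_2 = 2.41 × 0.05 / 0.001069 = 112.8 d
Total t = Σ t_i = 904.4 days = 2.476 years.

2.48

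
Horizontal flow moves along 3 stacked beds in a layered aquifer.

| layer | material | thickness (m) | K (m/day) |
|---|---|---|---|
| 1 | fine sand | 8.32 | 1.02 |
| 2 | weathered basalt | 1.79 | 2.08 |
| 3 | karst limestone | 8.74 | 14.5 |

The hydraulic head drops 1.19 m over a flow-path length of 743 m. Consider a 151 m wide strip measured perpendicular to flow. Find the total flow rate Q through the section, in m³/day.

Flow is parallel to layering, so each bed carries its own Darcy discharge and the transmissivities add.
Σ(K_i·b_i) = 1.02×8.32 + 2.08×1.79 + 14.5×8.74 = 138.9 m²/day.
Hydraulic gradient i = Δh / L = 1.19 / 743 = 0.001602.
Q = Σ(K_i·b_i) · W · i = 138.9 × 151 × 0.001602 = 33.60 m³/day.

33.6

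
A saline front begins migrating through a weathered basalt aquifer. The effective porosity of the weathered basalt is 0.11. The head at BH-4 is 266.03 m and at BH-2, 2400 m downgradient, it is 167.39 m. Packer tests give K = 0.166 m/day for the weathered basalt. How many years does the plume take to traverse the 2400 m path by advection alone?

106

Hydraulic gradient i = (266.03 − 167.39) / 2400 = 98.64 / 2400 = 0.04110.
Darcy flux q = K · i = 0.1660 × 0.04110 = 0.006823 m/day.
Seepage velocity v = q / n_e = 0.006823 / 0.11 = 0.06202 m/day.
Travel time t = L / v = 2400 / 0.06202 = 38695 days = 105.9 years.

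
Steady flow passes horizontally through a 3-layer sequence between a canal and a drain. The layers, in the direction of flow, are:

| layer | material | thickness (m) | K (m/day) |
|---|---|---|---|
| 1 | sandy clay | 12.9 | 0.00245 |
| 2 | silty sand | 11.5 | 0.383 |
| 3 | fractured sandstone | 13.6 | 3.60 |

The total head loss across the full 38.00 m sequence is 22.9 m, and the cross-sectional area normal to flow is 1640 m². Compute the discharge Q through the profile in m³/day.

Flow is perpendicular to layering, so the layers act in series and the equivalent K is the thickness-weighted harmonic mean.
Total thickness L = 12.9 + 11.5 + 13.6 = 38.00 m.
Σ(b_i/K_i) = 12.9/0.00245 + 11.5/0.383 + 13.6/3.60 = 5299 d.
K_eq = L / Σ(b_i/K_i) = 38.00 / 5299 = 0.007171 m/day.
Q = K_eq · A · (Δh/L) = 0.007171 × 1640 × (22.9/38.00) = 7.087 m³/day.

7.09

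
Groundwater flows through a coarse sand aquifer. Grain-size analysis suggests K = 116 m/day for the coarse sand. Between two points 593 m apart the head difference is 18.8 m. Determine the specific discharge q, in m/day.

Hydraulic gradient i = Δh / L = 18.8 / 593 = 0.03170.
Specific discharge q = K · i = 116.0 × 0.03170 = 3.678 m/day.

3.68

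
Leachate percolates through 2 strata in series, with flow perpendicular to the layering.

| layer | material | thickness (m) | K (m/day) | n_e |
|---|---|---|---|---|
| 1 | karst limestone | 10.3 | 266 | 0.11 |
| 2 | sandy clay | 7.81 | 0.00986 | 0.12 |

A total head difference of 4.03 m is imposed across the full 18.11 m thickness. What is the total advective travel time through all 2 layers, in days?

With flow normal to the layers, continuity requires the same specific discharge q through every layer.
Σ(b_i/K_i) = 10.3/266 + 7.81/0.00986 = 792.1 d.
q = Δh / Σ(b_i/K_i) = 4.03 / 792.1 = 0.005088 m/day.
In each layer the seepage velocity is v_i = q/n_i, so the layer transit time is t_i = b_i·n_i / q:
  layer 1 (karst limestone): t_1 = 10.3 × 0.11 / 0.005088 = 222.7 d
  layer 2 (sandy clay): t_2 = 7.81 × 0.12 / 0.005088 = 184.2 d
Total t = Σ t_i = 406.9 days.

407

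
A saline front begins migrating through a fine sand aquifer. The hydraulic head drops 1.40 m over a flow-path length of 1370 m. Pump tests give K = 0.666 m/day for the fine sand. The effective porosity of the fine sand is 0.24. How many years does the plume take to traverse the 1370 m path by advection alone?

Hydraulic gradient i = Δh / L = 1.40 / 1370 = 0.001022.
Darcy flux q = K · i = 0.6660 × 0.001022 = 0.0006806 m/day.
Seepage velocity v = q / n_e = 0.0006806 / 0.24 = 0.002836 m/day.
Travel time t = L / v = 1370 / 0.002836 = 4.831e+05 days = 1323 years.

1320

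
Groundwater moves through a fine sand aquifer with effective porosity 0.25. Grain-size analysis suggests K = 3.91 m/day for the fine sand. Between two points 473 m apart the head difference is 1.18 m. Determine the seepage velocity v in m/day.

Hydraulic gradient i = Δh / L = 1.18 / 473 = 0.002495.
Darcy flux q = K · i = 3.910 × 0.002495 = 0.009754 m/day.
Seepage velocity v = q / n_e = 0.009754 / 0.25 = 0.03902 m/day.

0.0390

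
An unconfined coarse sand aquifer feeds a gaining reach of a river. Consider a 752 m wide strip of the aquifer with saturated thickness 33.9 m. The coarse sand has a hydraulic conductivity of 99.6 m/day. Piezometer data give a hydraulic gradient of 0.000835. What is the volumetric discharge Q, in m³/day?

Cross-sectional area A = 752 × 33.9 = 25493 m².
Hydraulic gradient i = 0.000835.
Darcy's law: Q = K · A · i = 99.60 × 25493 × 0.0008350 = 2120 m³/day.

2120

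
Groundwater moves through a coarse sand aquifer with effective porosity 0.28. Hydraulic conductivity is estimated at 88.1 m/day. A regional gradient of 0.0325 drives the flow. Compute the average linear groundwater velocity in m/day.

Hydraulic gradient i = 0.0325.
Darcy flux q = K · i = 88.10 × 0.03250 = 2.863 m/day.
Seepage velocity v = q / n_e = 2.863 / 0.28 = 10.23 m/day.

10.2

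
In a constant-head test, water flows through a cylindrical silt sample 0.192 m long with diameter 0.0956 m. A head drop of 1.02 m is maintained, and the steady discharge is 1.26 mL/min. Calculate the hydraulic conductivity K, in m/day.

Cross-sectional area A = π·(d/2)² = π × (0.0956/2)² = 0.007178 m².
Convert discharge: 1.26 mL/min = 2.100e-08 m³/s.
Darcy's law rearranged: K = Q·L / (A·Δh) = 2.100e-08 × 0.192 / (0.007178 × 1.02) = 5.507e-07 m/s = 0.04758 m/day.

0.0476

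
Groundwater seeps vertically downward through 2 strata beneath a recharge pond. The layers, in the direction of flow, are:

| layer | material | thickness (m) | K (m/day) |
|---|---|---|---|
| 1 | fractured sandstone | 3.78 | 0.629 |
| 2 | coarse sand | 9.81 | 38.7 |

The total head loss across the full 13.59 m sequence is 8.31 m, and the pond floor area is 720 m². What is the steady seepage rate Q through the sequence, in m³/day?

Flow is perpendicular to layering, so the layers act in series and the equivalent K is the thickness-weighted harmonic mean.
Total thickness L = 3.78 + 9.81 = 13.59 m.
Σ(b_i/K_i) = 3.78/0.629 + 9.81/38.7 = 6.263 d.
K_eq = L / Σ(b_i/K_i) = 13.59 / 6.263 = 2.170 m/day.
Q = K_eq · A · (Δh/L) = 2.170 × 720 × (8.31/13.59) = 955.3 m³/day.

955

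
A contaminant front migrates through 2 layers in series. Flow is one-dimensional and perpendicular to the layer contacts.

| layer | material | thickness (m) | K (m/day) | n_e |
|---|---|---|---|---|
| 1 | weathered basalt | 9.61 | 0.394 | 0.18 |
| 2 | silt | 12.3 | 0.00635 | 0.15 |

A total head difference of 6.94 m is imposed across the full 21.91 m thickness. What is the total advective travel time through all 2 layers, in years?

With flow normal to the layers, continuity requires the same specific discharge q through every layer.
Σ(b_i/K_i) = 9.61/0.394 + 12.3/0.00635 = 1961 d.
q = Δh / Σ(b_i/K_i) = 6.94 / 1961 = 0.003538 m/day.
In each layer the seepage velocity is v_i = q/n_i, so the layer transit time is t_i = b_i·n_i / q:
  layer 1 (weathered basalt): t_1 = 9.61 × 0.18 / 0.003538 = 488.9 d
  layer 2 (silt): t_2 = 12.3 × 0.15 / 0.003538 = 521.4 d
Total t = Σ t_i = 1010 days = 2.766 years.

2.77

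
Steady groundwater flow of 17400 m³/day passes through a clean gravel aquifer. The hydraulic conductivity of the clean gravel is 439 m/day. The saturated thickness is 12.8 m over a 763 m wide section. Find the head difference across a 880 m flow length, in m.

3.57

Cross-sectional area A = 763 × 12.8 = 9766 m².
From Q = K·A·i, i = Q / (K·A) = 17400 / (439.0 × 9766) = 0.004058.
Head loss Δh = i · L = 0.004058 × 880 = 3.571 m.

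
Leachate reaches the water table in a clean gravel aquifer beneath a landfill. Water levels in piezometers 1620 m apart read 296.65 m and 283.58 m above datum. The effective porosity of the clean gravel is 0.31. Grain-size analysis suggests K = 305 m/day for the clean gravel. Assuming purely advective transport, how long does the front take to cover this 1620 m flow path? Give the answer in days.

204

Hydraulic gradient i = (296.65 − 283.58) / 1620 = 13.07 / 1620 = 0.008068.
Darcy flux q = K · i = 305.0 × 0.008068 = 2.461 m/day.
Seepage velocity v = q / n_e = 2.461 / 0.31 = 7.938 m/day.
Travel time t = L / v = 1620 / 7.938 = 204.1 days.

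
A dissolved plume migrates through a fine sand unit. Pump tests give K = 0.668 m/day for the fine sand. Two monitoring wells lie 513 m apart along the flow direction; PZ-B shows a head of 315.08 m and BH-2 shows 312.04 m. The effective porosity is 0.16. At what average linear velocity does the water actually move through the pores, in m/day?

Hydraulic gradient i = (315.08 − 312.04) / 513 = 3.04 / 513 = 0.005926.
Darcy flux q = K · i = 0.6680 × 0.005926 = 0.003959 m/day.
Seepage velocity v = q / n_e = 0.003959 / 0.16 = 0.02474 m/day.

0.0247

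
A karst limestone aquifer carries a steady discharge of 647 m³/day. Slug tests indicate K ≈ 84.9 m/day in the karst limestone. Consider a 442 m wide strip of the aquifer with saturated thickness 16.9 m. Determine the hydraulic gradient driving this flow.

Cross-sectional area A = 442 × 16.9 = 7470 m².
From Q = K·A·i, i = Q / (K·A) = 647 / (84.90 × 7470) = 0.001020.

0.00102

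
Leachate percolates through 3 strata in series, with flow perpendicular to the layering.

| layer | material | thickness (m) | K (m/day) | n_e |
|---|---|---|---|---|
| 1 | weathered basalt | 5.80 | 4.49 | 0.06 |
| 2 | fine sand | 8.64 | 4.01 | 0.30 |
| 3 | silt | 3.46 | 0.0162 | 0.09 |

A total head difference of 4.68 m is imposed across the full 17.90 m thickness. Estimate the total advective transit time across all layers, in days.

151

With flow normal to the layers, continuity requires the same specific discharge q through every layer.
Σ(b_i/K_i) = 5.80/4.49 + 8.64/4.01 + 3.46/0.0162 = 217.0 d.
q = Δh / Σ(b_i/K_i) = 4.68 / 217.0 = 0.02156 m/day.
In each layer the seepage velocity is v_i = q/n_i, so the layer transit time is t_i = b_i·n_i / q:
  layer 1 (weathered basalt): t_1 = 5.80 × 0.06 / 0.02156 = 16.14 d
  layer 2 (fine sand): t_2 = 8.64 × 0.30 / 0.02156 = 120.2 d
  layer 3 (silt): t_3 = 3.46 × 0.09 / 0.02156 = 14.44 d
Total t = Σ t_i = 150.8 days.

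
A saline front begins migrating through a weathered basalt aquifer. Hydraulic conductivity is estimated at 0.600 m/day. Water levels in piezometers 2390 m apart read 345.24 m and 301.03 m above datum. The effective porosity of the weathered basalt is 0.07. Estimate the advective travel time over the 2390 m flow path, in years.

41.3

Hydraulic gradient i = (345.24 − 301.03) / 2390 = 44.21 / 2390 = 0.01850.
Darcy flux q = K · i = 0.6000 × 0.01850 = 0.01110 m/day.
Seepage velocity v = q / n_e = 0.01110 / 0.07 = 0.1586 m/day.
Travel time t = L / v = 2390 / 0.1586 = 15074 days = 41.27 years.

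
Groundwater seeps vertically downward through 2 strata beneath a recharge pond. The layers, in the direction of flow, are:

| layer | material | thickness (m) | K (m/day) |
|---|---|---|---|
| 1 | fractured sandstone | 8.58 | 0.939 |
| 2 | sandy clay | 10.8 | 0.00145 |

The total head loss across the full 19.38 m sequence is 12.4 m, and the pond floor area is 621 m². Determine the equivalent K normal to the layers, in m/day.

Flow is perpendicular to layering, so the layers act in series and the equivalent K is the thickness-weighted harmonic mean.
Total thickness L = 8.58 + 10.8 = 19.38 m.
Σ(b_i/K_i) = 8.58/0.939 + 10.8/0.00145 = 7457 d.
K_eq = L / Σ(b_i/K_i) = 19.38 / 7457 = 0.002599 m/day.

0.00260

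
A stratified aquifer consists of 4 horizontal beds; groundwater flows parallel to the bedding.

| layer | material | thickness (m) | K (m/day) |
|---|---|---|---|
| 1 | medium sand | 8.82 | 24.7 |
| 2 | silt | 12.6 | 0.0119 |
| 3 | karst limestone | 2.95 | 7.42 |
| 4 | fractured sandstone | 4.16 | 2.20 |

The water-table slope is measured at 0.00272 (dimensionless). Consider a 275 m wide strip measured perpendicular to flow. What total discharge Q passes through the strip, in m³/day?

186

Flow is parallel to layering, so each bed carries its own Darcy discharge and the transmissivities add.
Σ(K_i·b_i) = 24.7×8.82 + 0.0119×12.6 + 7.42×2.95 + 2.20×4.16 = 249.0 m²/day.
Hydraulic gradient i = 0.00272.
Q = Σ(K_i·b_i) · W · i = 249.0 × 275 × 0.002720 = 186.3 m³/day.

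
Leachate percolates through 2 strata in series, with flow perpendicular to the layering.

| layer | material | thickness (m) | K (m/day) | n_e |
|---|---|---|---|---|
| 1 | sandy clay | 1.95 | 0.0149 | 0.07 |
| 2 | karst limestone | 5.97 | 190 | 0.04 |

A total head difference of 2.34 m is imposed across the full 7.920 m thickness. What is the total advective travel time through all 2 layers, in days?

21.0

With flow normal to the layers, continuity requires the same specific discharge q through every layer.
Σ(b_i/K_i) = 1.95/0.0149 + 5.97/190 = 130.9 d.
q = Δh / Σ(b_i/K_i) = 2.34 / 130.9 = 0.01788 m/day.
In each layer the seepage velocity is v_i = q/n_i, so the layer transit time is t_i = b_i·n_i / q:
  layer 1 (sandy clay): t_1 = 1.95 × 0.07 / 0.01788 = 7.636 d
  layer 2 (karst limestone): t_2 = 5.97 × 0.04 / 0.01788 = 13.36 d
Total t = Σ t_i = 20.99 days.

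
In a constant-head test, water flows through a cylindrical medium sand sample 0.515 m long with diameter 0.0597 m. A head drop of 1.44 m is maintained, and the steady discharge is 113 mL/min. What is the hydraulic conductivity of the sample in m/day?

20.8

Cross-sectional area A = π·(d/2)² = π × (0.0597/2)² = 0.002799 m².
Convert discharge: 113 mL/min = 1.883e-06 m³/s.
Darcy's law rearranged: K = Q·L / (A·Δh) = 1.883e-06 × 0.515 / (0.002799 × 1.44) = 0.0002406 m/s = 20.79 m/day.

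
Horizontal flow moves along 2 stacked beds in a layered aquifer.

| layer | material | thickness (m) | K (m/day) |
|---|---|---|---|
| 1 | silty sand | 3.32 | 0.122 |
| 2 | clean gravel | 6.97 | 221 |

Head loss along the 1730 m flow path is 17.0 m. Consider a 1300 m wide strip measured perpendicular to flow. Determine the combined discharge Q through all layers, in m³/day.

19700

Flow is parallel to layering, so each bed carries its own Darcy discharge and the transmissivities add.
Σ(K_i·b_i) = 0.122×3.32 + 221×6.97 = 1541 m²/day.
Hydraulic gradient i = Δh / L = 17.0 / 1730 = 0.009827.
Q = Σ(K_i·b_i) · W · i = 1541 × 1300 × 0.009827 = 19683 m³/day.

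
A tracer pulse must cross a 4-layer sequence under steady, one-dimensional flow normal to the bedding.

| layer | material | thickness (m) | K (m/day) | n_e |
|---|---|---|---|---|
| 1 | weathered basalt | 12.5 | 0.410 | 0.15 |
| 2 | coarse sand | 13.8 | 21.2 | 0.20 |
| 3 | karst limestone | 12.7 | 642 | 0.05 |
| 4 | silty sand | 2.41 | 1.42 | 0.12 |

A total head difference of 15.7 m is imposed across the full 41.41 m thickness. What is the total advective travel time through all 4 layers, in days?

11.6

With flow normal to the layers, continuity requires the same specific discharge q through every layer.
Σ(b_i/K_i) = 12.5/0.410 + 13.8/21.2 + 12.7/642 + 2.41/1.42 = 32.86 d.
q = Δh / Σ(b_i/K_i) = 15.7 / 32.86 = 0.4778 m/day.
In each layer the seepage velocity is v_i = q/n_i, so the layer transit time is t_i = b_i·n_i / q:
  layer 1 (weathered basalt): t_1 = 12.5 × 0.15 / 0.4778 = 3.924 d
  layer 2 (coarse sand): t_2 = 13.8 × 0.20 / 0.4778 = 5.776 d
  layer 3 (karst limestone): t_3 = 12.7 × 0.05 / 0.4778 = 1.329 d
  layer 4 (silty sand): t_4 = 2.41 × 0.12 / 0.4778 = 0.6052 d
Total t = Σ t_i = 11.63 days.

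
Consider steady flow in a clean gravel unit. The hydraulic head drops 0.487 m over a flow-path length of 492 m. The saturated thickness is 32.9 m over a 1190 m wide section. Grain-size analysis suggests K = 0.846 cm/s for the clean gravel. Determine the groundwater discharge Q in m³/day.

28300

Convert K: 0.846 cm/s × 864 = 730.9 m/day.
Cross-sectional area A = 1190 × 32.9 = 39151 m².
Hydraulic gradient i = Δh / L = 0.487 / 492 = 0.0009898.
Darcy's law: Q = K · A · i = 730.9 × 39151 × 0.0009898 = 28326 m³/day.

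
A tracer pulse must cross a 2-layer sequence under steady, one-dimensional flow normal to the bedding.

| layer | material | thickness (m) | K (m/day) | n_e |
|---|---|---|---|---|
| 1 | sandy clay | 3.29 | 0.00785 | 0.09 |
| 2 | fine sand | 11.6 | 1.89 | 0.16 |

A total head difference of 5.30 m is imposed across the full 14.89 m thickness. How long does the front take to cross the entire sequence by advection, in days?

With flow normal to the layers, continuity requires the same specific discharge q through every layer.
Σ(b_i/K_i) = 3.29/0.00785 + 11.6/1.89 = 425.2 d.
q = Δh / Σ(b_i/K_i) = 5.30 / 425.2 = 0.01246 m/day.
In each layer the seepage velocity is v_i = q/n_i, so the layer transit time is t_i = b_i·n_i / q:
  layer 1 (sandy clay): t_1 = 3.29 × 0.09 / 0.01246 = 23.76 d
  layer 2 (fine sand): t_2 = 11.6 × 0.16 / 0.01246 = 148.9 d
Total t = Σ t_i = 172.7 days.

173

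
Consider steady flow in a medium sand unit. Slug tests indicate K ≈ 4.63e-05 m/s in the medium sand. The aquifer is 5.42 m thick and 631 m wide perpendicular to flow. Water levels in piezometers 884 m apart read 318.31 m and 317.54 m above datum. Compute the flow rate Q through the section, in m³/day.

Convert K: 4.63e-05 m/s × 86400 = 4.000 m/day.
Cross-sectional area A = 631 × 5.42 = 3420 m².
Hydraulic gradient i = (318.31 − 317.54) / 884 = 0.77 / 884 = 0.0008710.
Darcy's law: Q = K · A · i = 4.000 × 3420 × 0.0008710 = 11.92 m³/day.

11.9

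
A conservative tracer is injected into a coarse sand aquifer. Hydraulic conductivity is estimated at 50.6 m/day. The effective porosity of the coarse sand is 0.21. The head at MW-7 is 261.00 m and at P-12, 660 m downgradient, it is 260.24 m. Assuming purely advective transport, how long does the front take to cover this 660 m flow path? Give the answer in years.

Hydraulic gradient i = (261.00 − 260.24) / 660 = 0.76 / 660 = 0.001152.
Darcy flux q = K · i = 50.60 × 0.001152 = 0.05827 m/day.
Seepage velocity v = q / n_e = 0.05827 / 0.21 = 0.2775 m/day.
Travel time t = L / v = 660 / 0.2775 = 2379 days = 6.513 years.

6.51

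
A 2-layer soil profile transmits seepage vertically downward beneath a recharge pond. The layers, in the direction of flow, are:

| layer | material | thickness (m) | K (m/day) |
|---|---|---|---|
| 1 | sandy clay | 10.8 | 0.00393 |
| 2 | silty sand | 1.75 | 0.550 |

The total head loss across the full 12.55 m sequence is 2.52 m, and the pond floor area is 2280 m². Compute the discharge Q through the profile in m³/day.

Flow is perpendicular to layering, so the layers act in series and the equivalent K is the thickness-weighted harmonic mean.
Total thickness L = 10.8 + 1.75 = 12.55 m.
Σ(b_i/K_i) = 10.8/0.00393 + 1.75/0.550 = 2751 d.
K_eq = L / Σ(b_i/K_i) = 12.55 / 2751 = 0.004562 m/day.
Q = K_eq · A · (Δh/L) = 0.004562 × 2280 × (2.52/12.55) = 2.088 m³/day.

2.09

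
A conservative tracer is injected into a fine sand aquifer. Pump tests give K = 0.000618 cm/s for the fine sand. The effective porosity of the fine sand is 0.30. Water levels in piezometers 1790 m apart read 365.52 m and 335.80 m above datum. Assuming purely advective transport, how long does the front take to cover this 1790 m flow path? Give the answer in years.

166

Convert K: 0.000618 cm/s × 864 = 0.5340 m/day.
Hydraulic gradient i = (365.52 − 335.80) / 1790 = 29.72 / 1790 = 0.01660.
Darcy flux q = K · i = 0.5340 × 0.01660 = 0.008865 m/day.
Seepage velocity v = q / n_e = 0.008865 / 0.30 = 0.02955 m/day.
Travel time t = L / v = 1790 / 0.02955 = 60573 days = 165.8 years.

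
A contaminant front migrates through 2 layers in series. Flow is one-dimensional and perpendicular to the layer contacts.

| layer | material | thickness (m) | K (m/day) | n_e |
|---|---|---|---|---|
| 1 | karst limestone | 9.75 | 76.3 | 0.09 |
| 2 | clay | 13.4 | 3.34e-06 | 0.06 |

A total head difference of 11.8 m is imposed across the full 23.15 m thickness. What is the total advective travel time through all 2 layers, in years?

1570

With flow normal to the layers, continuity requires the same specific discharge q through every layer.
Σ(b_i/K_i) = 9.75/76.3 + 13.4/3.34e-06 = 4.012e+06 d.
q = Δh / Σ(b_i/K_i) = 11.8 / 4.012e+06 = 2.941e-06 m/day.
In each layer the seepage velocity is v_i = q/n_i, so the layer transit time is t_i = b_i·n_i / q:
  layer 1 (karst limestone): t_1 = 9.75 × 0.09 / 2.941e-06 = 2.983e+05 d
  layer 2 (clay): t_2 = 13.4 × 0.06 / 2.941e-06 = 2.734e+05 d
Total t = Σ t_i = 5.717e+05 days = 1565 years.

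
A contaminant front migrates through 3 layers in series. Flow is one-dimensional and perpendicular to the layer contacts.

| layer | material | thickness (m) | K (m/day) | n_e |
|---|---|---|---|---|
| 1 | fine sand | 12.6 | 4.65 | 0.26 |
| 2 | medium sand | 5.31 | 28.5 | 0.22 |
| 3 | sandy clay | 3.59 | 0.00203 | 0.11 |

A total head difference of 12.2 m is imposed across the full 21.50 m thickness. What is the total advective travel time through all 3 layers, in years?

1.92

With flow normal to the layers, continuity requires the same specific discharge q through every layer.
Σ(b_i/K_i) = 12.6/4.65 + 5.31/28.5 + 3.59/0.00203 = 1771 d.
q = Δh / Σ(b_i/K_i) = 12.2 / 1771 = 0.006887 m/day.
In each layer the seepage velocity is v_i = q/n_i, so the layer transit time is t_i = b_i·n_i / q:
  layer 1 (fine sand): t_1 = 12.6 × 0.26 / 0.006887 = 475.7 d
  layer 2 (medium sand): t_2 = 5.31 × 0.22 / 0.006887 = 169.6 d
  layer 3 (sandy clay): t_3 = 3.59 × 0.11 / 0.006887 = 57.34 d
Total t = Σ t_i = 702.6 days = 1.924 years.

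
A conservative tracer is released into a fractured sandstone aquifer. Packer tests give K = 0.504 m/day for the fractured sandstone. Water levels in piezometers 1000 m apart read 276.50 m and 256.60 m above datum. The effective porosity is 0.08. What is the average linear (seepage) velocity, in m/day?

0.125

Hydraulic gradient i = (276.50 − 256.60) / 1000 = 19.9 / 1000 = 0.01990.
Darcy flux q = K · i = 0.5040 × 0.01990 = 0.01003 m/day.
Seepage velocity v = q / n_e = 0.01003 / 0.08 = 0.1254 m/day.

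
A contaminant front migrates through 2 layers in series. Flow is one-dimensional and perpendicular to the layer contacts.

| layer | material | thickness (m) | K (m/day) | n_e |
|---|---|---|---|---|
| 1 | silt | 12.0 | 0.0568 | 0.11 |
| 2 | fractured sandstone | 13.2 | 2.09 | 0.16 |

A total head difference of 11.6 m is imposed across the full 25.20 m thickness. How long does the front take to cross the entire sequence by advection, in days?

64.4

With flow normal to the layers, continuity requires the same specific discharge q through every layer.
Σ(b_i/K_i) = 12.0/0.0568 + 13.2/2.09 = 217.6 d.
q = Δh / Σ(b_i/K_i) = 11.6 / 217.6 = 0.05331 m/day.
In each layer the seepage velocity is v_i = q/n_i, so the layer transit time is t_i = b_i·n_i / q:
  layer 1 (silt): t_1 = 12.0 × 0.11 / 0.05331 = 24.76 d
  layer 2 (fractured sandstone): t_2 = 13.2 × 0.16 / 0.05331 = 39.62 d
Total t = Σ t_i = 64.37 days.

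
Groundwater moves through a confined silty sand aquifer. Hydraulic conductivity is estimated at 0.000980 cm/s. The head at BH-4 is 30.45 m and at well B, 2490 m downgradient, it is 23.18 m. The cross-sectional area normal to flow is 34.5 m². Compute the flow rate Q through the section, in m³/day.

Convert K: 0.000980 cm/s × 864 = 0.8467 m/day.
Hydraulic gradient i = (30.45 − 23.18) / 2490 = 7.27 / 2490 = 0.002920.
Darcy's law: Q = K · A · i = 0.8467 × 34.50 × 0.002920 = 0.08529 m³/day.

0.0853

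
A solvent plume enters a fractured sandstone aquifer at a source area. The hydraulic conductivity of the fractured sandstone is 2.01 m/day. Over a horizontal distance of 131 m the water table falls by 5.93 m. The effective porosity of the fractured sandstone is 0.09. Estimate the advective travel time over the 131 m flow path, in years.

0.355

Hydraulic gradient i = Δh / L = 5.93 / 131 = 0.04527.
Darcy flux q = K · i = 2.010 × 0.04527 = 0.09099 m/day.
Seepage velocity v = q / n_e = 0.09099 / 0.09 = 1.011 m/day.
Travel time t = L / v = 131 / 1.011 = 129.6 days = 0.3548 years.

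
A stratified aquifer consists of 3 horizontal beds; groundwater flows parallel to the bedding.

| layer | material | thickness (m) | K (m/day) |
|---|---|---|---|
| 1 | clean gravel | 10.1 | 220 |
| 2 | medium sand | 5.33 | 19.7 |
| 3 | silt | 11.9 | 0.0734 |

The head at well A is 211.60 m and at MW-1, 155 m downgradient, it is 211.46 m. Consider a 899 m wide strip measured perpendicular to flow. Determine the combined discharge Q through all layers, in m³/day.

Flow is parallel to layering, so each bed carries its own Darcy discharge and the transmissivities add.
Σ(K_i·b_i) = 220×10.1 + 19.7×5.33 + 0.0734×11.9 = 2328 m²/day.
Hydraulic gradient i = (211.60 − 211.46) / 155 = 0.14 / 155 = 0.0009032.
Q = Σ(K_i·b_i) · W · i = 2328 × 899 × 0.0009032 = 1890 m³/day.

1890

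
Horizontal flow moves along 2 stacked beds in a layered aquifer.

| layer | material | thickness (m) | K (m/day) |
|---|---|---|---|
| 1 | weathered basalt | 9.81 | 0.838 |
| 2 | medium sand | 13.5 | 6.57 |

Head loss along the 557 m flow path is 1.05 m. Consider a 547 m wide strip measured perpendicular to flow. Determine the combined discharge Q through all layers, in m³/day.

99.9

Flow is parallel to layering, so each bed carries its own Darcy discharge and the transmissivities add.
Σ(K_i·b_i) = 0.838×9.81 + 6.57×13.5 = 96.92 m²/day.
Hydraulic gradient i = Δh / L = 1.05 / 557 = 0.001885.
Q = Σ(K_i·b_i) · W · i = 96.92 × 547 × 0.001885 = 99.93 m³/day.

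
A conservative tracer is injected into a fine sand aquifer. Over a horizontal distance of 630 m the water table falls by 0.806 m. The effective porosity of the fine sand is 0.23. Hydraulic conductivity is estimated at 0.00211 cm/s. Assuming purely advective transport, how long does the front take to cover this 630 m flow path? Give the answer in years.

170

Convert K: 0.00211 cm/s × 864 = 1.823 m/day.
Hydraulic gradient i = Δh / L = 0.806 / 630 = 0.001279.
Darcy flux q = K · i = 1.823 × 0.001279 = 0.002332 m/day.
Seepage velocity v = q / n_e = 0.002332 / 0.23 = 0.01014 m/day.
Travel time t = L / v = 630 / 0.01014 = 62127 days = 170.1 years.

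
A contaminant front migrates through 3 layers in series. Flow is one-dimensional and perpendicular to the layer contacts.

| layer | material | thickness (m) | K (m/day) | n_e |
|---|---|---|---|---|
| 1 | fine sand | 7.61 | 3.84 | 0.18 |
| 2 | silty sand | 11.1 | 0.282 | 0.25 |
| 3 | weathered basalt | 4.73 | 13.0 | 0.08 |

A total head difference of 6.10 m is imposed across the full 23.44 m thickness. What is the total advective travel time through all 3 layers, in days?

With flow normal to the layers, continuity requires the same specific discharge q through every layer.
Σ(b_i/K_i) = 7.61/3.84 + 11.1/0.282 + 4.73/13.0 = 41.71 d.
q = Δh / Σ(b_i/K_i) = 6.10 / 41.71 = 0.1463 m/day.
In each layer the seepage velocity is v_i = q/n_i, so the layer transit time is t_i = b_i·n_i / q:
  layer 1 (fine sand): t_1 = 7.61 × 0.18 / 0.1463 = 9.366 d
  layer 2 (silty sand): t_2 = 11.1 × 0.25 / 0.1463 = 18.97 d
  layer 3 (weathered basalt): t_3 = 4.73 × 0.08 / 0.1463 = 2.587 d
Total t = Σ t_i = 30.93 days.

30.9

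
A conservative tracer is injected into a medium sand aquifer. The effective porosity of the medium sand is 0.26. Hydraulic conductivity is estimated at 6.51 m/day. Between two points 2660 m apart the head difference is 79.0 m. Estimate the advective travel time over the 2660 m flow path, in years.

9.79

Hydraulic gradient i = Δh / L = 79.0 / 2660 = 0.02970.
Darcy flux q = K · i = 6.510 × 0.02970 = 0.1933 m/day.
Seepage velocity v = q / n_e = 0.1933 / 0.26 = 0.7436 m/day.
Travel time t = L / v = 2660 / 0.7436 = 3577 days = 9.794 years.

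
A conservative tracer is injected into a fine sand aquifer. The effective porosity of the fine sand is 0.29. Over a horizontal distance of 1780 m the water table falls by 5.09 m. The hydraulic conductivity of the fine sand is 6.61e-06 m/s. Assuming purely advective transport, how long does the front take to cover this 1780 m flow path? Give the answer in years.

Convert K: 6.61e-06 m/s × 86400 = 0.5711 m/day.
Hydraulic gradient i = Δh / L = 5.09 / 1780 = 0.002860.
Darcy flux q = K · i = 0.5711 × 0.002860 = 0.001633 m/day.
Seepage velocity v = q / n_e = 0.001633 / 0.29 = 0.005631 m/day.
Travel time t = L / v = 1780 / 0.005631 = 3.161e+05 days = 865.4 years.

865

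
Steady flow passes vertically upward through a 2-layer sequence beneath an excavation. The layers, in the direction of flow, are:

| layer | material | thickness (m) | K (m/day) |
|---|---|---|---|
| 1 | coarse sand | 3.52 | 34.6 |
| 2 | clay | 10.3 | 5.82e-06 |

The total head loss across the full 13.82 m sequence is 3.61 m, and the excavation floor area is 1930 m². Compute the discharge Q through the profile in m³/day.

0.00394

Flow is perpendicular to layering, so the layers act in series and the equivalent K is the thickness-weighted harmonic mean.
Total thickness L = 3.52 + 10.3 = 13.82 m.
Σ(b_i/K_i) = 3.52/34.6 + 10.3/5.82e-06 = 1.770e+06 d.
K_eq = L / Σ(b_i/K_i) = 13.82 / 1.770e+06 = 7.809e-06 m/day.
Q = K_eq · A · (Δh/L) = 7.809e-06 × 1930 × (3.61/13.82) = 0.003937 m³/day.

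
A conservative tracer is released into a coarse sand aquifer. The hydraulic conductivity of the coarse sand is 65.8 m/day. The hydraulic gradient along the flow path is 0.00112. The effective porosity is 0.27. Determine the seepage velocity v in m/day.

0.273

Hydraulic gradient i = 0.00112.
Darcy flux q = K · i = 65.80 × 0.001120 = 0.07370 m/day.
Seepage velocity v = q / n_e = 0.07370 / 0.27 = 0.2729 m/day.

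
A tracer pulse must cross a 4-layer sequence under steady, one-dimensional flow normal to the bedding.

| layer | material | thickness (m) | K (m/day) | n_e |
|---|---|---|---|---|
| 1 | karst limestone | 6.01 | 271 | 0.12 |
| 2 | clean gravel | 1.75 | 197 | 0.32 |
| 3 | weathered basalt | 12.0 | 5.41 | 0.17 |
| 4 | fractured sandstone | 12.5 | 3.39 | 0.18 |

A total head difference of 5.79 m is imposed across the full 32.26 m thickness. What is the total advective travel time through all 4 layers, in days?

With flow normal to the layers, continuity requires the same specific discharge q through every layer.
Σ(b_i/K_i) = 6.01/271 + 1.75/197 + 12.0/5.41 + 12.5/3.39 = 5.936 d.
q = Δh / Σ(b_i/K_i) = 5.79 / 5.936 = 0.9753 m/day.
In each layer the seepage velocity is v_i = q/n_i, so the layer transit time is t_i = b_i·n_i / q:
  layer 1 (karst limestone): t_1 = 6.01 × 0.12 / 0.9753 = 0.7394 d
  layer 2 (clean gravel): t_2 = 1.75 × 0.32 / 0.9753 = 0.5742 d
  layer 3 (weathered basalt): t_3 = 12.0 × 0.17 / 0.9753 = 2.092 d
  layer 4 (fractured sandstone): t_4 = 12.5 × 0.18 / 0.9753 = 2.307 d
Total t = Σ t_i = 5.712 days.

5.71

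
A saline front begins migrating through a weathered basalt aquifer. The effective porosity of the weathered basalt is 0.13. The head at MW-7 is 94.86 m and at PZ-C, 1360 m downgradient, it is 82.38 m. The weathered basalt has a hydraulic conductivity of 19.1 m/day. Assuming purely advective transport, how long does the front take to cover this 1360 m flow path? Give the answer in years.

2.76

Hydraulic gradient i = (94.86 − 82.38) / 1360 = 12.48 / 1360 = 0.009176.
Darcy flux q = K · i = 19.10 × 0.009176 = 0.1753 m/day.
Seepage velocity v = q / n_e = 0.1753 / 0.13 = 1.348 m/day.
Travel time t = L / v = 1360 / 1.348 = 1009 days = 2.762 years.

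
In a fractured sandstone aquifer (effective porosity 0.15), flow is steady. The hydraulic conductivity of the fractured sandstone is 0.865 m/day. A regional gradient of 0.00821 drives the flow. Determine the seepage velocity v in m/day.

Hydraulic gradient i = 0.00821.
Darcy flux q = K · i = 0.8650 × 0.008210 = 0.007102 m/day.
Seepage velocity v = q / n_e = 0.007102 / 0.15 = 0.04734 m/day.

0.0473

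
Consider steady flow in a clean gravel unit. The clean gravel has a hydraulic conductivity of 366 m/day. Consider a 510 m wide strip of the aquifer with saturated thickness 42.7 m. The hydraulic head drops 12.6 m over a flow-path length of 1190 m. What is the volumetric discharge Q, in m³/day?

84400

Cross-sectional area A = 510 × 42.7 = 21777 m².
Hydraulic gradient i = Δh / L = 12.6 / 1190 = 0.01059.
Darcy's law: Q = K · A · i = 366.0 × 21777 × 0.01059 = 84392 m³/day.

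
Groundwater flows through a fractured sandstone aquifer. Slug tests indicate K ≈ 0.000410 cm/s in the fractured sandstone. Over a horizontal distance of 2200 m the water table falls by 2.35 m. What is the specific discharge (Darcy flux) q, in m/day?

Convert K: 0.000410 cm/s × 864 = 0.3542 m/day.
Hydraulic gradient i = Δh / L = 2.35 / 2200 = 0.001068.
Specific discharge q = K · i = 0.3542 × 0.001068 = 0.0003784 m/day.

0.000378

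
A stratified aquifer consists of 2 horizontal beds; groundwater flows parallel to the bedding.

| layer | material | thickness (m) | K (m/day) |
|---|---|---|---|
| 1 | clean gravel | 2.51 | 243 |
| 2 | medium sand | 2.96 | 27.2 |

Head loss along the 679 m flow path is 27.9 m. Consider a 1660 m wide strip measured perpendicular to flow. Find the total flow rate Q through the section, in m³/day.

Flow is parallel to layering, so each bed carries its own Darcy discharge and the transmissivities add.
Σ(K_i·b_i) = 243×2.51 + 27.2×2.96 = 690.4 m²/day.
Hydraulic gradient i = Δh / L = 27.9 / 679 = 0.04109.
Q = Σ(K_i·b_i) · W · i = 690.4 × 1660 × 0.04109 = 47094 m³/day.

47100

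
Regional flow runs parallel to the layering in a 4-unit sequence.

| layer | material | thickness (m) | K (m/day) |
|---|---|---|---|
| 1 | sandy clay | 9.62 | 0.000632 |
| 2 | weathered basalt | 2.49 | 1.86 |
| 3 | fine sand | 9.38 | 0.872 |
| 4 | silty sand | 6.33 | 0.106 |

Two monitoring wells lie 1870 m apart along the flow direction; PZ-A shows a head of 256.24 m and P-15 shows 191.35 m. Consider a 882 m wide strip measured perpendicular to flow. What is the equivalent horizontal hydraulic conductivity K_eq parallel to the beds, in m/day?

Flow is parallel to layering, so each bed carries its own Darcy discharge and the transmissivities add.
Σ(K_i·b_i) = 0.000632×9.62 + 1.86×2.49 + 0.872×9.38 + 0.106×6.33 = 13.49 m²/day.
Total thickness b = 27.82 m, so K_eq = Σ(K_i·b_i)/b = 0.4848 m/day.

0.485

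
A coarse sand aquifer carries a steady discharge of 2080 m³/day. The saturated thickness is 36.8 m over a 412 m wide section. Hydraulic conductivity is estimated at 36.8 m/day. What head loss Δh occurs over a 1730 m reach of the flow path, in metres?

Cross-sectional area A = 412 × 36.8 = 15162 m².
From Q = K·A·i, i = Q / (K·A) = 2080 / (36.80 × 15162) = 0.003728.
Head loss Δh = i · L = 0.003728 × 1730 = 6.449 m.

6.45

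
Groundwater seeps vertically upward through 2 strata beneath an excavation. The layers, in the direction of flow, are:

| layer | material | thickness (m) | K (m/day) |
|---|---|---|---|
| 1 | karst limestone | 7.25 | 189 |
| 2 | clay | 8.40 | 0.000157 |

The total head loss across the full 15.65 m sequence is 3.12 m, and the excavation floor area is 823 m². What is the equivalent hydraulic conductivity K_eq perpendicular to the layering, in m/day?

0.000293

Flow is perpendicular to layering, so the layers act in series and the equivalent K is the thickness-weighted harmonic mean.
Total thickness L = 7.25 + 8.40 = 15.65 m.
Σ(b_i/K_i) = 7.25/189 + 8.40/0.000157 = 53503 d.
K_eq = L / Σ(b_i/K_i) = 15.65 / 53503 = 0.0002925 m/day.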